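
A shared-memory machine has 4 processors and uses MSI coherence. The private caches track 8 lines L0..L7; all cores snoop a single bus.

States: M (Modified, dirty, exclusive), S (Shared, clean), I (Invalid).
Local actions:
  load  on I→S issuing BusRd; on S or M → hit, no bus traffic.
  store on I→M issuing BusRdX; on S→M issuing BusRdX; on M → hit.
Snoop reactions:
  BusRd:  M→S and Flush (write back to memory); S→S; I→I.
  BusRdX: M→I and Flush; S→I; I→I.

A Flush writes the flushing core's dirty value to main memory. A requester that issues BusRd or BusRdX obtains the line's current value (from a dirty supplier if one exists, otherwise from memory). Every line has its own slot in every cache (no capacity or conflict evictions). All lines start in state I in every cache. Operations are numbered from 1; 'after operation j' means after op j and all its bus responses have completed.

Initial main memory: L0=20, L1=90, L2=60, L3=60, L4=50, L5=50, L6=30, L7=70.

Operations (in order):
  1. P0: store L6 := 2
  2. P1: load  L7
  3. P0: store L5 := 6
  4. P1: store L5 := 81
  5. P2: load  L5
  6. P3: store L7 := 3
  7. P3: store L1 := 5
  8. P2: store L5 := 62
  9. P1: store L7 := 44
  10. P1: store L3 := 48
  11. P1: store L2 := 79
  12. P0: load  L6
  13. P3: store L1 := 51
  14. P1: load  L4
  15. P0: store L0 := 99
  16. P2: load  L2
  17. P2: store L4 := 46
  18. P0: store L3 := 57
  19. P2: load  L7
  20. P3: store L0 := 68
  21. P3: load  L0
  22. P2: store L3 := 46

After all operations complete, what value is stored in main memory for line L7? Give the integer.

memory[L7] = 44

[1] P0: store L6 := 2 | P0:M(2), P1:I, P2:I, P3:I | bus: BusRdX
[2] P1: load  L7 | P0:I, P1:S(70), P2:I, P3:I | bus: BusRd
[3] P0: store L5 := 6 | P0:M(6), P1:I, P2:I, P3:I | bus: BusRdX
[4] P1: store L5 := 81 | P0:I, P1:M(81), P2:I, P3:I | bus: BusRdX,Flush
[5] P2: load  L5 | P0:I, P1:S(81), P2:S(81), P3:I | bus: BusRd,Flush
[6] P3: store L7 := 3 | P0:I, P1:I, P2:I, P3:M(3) | bus: BusRdX
[7] P3: store L1 := 5 | P0:I, P1:I, P2:I, P3:M(5) | bus: BusRdX
[8] P2: store L5 := 62 | P0:I, P1:I, P2:M(62), P3:I | bus: BusRdX
[9] P1: store L7 := 44 | P0:I, P1:M(44), P2:I, P3:I | bus: BusRdX,Flush
[10] P1: store L3 := 48 | P0:I, P1:M(48), P2:I, P3:I | bus: BusRdX
[11] P1: store L2 := 79 | P0:I, P1:M(79), P2:I, P3:I | bus: BusRdX
[12] P0: load  L6 | P0:M(2), P1:I, P2:I, P3:I | bus: none
[13] P3: store L1 := 51 | P0:I, P1:I, P2:I, P3:M(51) | bus: none
[14] P1: load  L4 | P0:I, P1:S(50), P2:I, P3:I | bus: BusRd
[15] P0: store L0 := 99 | P0:M(99), P1:I, P2:I, P3:I | bus: BusRdX
[16] P2: load  L2 | P0:I, P1:S(79), P2:S(79), P3:I | bus: BusRd,Flush
[17] P2: store L4 := 46 | P0:I, P1:I, P2:M(46), P3:I | bus: BusRdX
[18] P0: store L3 := 57 | P0:M(57), P1:I, P2:I, P3:I | bus: BusRdX,Flush
[19] P2: load  L7 | P0:I, P1:S(44), P2:S(44), P3:I | bus: BusRd,Flush
[20] P3: store L0 := 68 | P0:I, P1:I, P2:I, P3:M(68) | bus: BusRdX,Flush
[21] P3: load  L0 | P0:I, P1:I, P2:I, P3:M(68) | bus: none
[22] P2: store L3 := 46 | P0:I, P1:I, P2:M(46), P3:I | bus: BusRdX,Flush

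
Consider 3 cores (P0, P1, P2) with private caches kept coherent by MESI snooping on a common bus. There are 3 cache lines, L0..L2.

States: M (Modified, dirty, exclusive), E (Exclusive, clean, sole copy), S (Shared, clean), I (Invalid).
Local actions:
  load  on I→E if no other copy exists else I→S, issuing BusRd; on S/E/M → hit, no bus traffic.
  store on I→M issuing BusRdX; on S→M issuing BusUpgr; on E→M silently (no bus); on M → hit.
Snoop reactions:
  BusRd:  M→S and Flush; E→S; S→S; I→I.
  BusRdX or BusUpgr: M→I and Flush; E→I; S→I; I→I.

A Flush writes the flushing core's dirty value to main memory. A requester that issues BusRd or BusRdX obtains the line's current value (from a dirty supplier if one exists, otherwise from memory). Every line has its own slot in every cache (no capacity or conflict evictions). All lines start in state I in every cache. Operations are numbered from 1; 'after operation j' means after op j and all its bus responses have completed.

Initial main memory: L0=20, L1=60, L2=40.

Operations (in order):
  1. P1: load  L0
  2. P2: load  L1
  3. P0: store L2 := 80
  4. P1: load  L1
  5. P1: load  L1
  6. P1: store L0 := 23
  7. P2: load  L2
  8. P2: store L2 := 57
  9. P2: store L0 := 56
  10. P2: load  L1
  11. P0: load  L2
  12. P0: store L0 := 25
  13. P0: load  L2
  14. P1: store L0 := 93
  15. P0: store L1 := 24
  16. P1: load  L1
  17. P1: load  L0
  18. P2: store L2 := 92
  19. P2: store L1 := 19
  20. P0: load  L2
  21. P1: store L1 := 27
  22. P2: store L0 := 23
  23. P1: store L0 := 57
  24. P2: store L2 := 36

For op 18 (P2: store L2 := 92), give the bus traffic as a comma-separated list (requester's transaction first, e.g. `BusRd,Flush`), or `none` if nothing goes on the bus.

bus = BusUpgr

1. P1: load  L0  bus=[BusRd]  L0: P0=I P1=E P2=I  mem[L0]=20
2. P2: load  L1  bus=[BusRd]  L1: P0=I P1=I P2=E  mem[L1]=60
3. P0: store L2 := 80  bus=[BusRdX]  L2: P0=M P1=I P2=I  mem[L2]=40
4. P1: load  L1  bus=[BusRd]  L1: P0=I P1=S P2=S  mem[L1]=60
5. P1: load  L1  bus=[-]  L1: P0=I P1=S P2=S  mem[L1]=60
6. P1: store L0 := 23  bus=[-]  L0: P0=I P1=M P2=I  mem[L0]=20
7. P2: load  L2  bus=[BusRd,Flush]  L2: P0=S P1=I P2=S  mem[L2]=80
8. P2: store L2 := 57  bus=[BusUpgr]  L2: P0=I P1=I P2=M  mem[L2]=80
9. P2: store L0 := 56  bus=[BusRdX,Flush]  L0: P0=I P1=I P2=M  mem[L0]=23
10. P2: load  L1  bus=[-]  L1: P0=I P1=S P2=S  mem[L1]=60
11. P0: load  L2  bus=[BusRd,Flush]  L2: P0=S P1=I P2=S  mem[L2]=57
12. P0: store L0 := 25  bus=[BusRdX,Flush]  L0: P0=M P1=I P2=I  mem[L0]=56
13. P0: load  L2  bus=[-]  L2: P0=S P1=I P2=S  mem[L2]=57
14. P1: store L0 := 93  bus=[BusRdX,Flush]  L0: P0=I P1=M P2=I  mem[L0]=25
15. P0: store L1 := 24  bus=[BusRdX]  L1: P0=M P1=I P2=I  mem[L1]=60
16. P1: load  L1  bus=[BusRd,Flush]  L1: P0=S P1=S P2=I  mem[L1]=24
17. P1: load  L0  bus=[-]  L0: P0=I P1=M P2=I  mem[L0]=25
18. P2: store L2 := 92  bus=[BusUpgr]  L2: P0=I P1=I P2=M  mem[L2]=57
19. P2: store L1 := 19  bus=[BusRdX]  L1: P0=I P1=I P2=M  mem[L1]=24
20. P0: load  L2  bus=[BusRd,Flush]  L2: P0=S P1=I P2=S  mem[L2]=92
21. P1: store L1 := 27  bus=[BusRdX,Flush]  L1: P0=I P1=M P2=I  mem[L1]=19
22. P2: store L0 := 23  bus=[BusRdX,Flush]  L0: P0=I P1=I P2=M  mem[L0]=93
23. P1: store L0 := 57  bus=[BusRdX,Flush]  L0: P0=I P1=M P2=I  mem[L0]=23
24. P2: store L2 := 36  bus=[BusUpgr]  L2: P0=I P1=I P2=M  mem[L2]=92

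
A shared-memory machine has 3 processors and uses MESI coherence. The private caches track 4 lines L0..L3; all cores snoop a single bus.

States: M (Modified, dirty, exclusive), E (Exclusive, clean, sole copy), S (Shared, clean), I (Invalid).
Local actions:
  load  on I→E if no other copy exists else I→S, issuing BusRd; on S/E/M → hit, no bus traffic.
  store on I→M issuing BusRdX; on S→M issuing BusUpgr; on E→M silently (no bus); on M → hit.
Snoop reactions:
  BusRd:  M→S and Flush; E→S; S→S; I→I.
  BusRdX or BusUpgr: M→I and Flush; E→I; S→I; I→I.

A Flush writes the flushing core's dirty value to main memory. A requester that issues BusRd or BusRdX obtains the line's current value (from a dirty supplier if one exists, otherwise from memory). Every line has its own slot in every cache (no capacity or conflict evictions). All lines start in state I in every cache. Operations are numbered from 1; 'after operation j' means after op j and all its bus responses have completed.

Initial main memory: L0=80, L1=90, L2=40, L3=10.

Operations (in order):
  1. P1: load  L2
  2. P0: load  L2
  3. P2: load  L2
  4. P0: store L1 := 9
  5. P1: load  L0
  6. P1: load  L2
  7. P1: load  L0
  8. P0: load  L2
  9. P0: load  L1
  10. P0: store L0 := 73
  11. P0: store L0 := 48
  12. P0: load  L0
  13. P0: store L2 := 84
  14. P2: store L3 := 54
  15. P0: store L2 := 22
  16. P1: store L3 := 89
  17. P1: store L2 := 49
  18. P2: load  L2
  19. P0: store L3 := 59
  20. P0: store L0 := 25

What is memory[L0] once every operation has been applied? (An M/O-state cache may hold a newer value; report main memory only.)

memory[L0] = 80

  op1 P1: load  L2 → I/E/I on L2; bus BusRd; mem=40
  op2 P0: load  L2 → S/S/I on L2; bus BusRd; mem=40
  op3 P2: load  L2 → S/S/S on L2; bus BusRd; mem=40
  op4 P0: store L1 := 9 → M/I/I on L1; bus BusRdX; mem=90
  op5 P1: load  L0 → I/E/I on L0; bus BusRd; mem=80
  op6 P1: load  L2 → S/S/S on L2; bus (none); mem=40
  op7 P1: load  L0 → I/E/I on L0; bus (none); mem=80
  op8 P0: load  L2 → S/S/S on L2; bus (none); mem=40
  op9 P0: load  L1 → M/I/I on L1; bus (none); mem=90
  op10 P0: store L0 := 73 → M/I/I on L0; bus BusRdX; mem=80
  op11 P0: store L0 := 48 → M/I/I on L0; bus (none); mem=80
  op12 P0: load  L0 → M/I/I on L0; bus (none); mem=80
  op13 P0: store L2 := 84 → M/I/I on L2; bus BusUpgr; mem=40
  op14 P2: store L3 := 54 → I/I/M on L3; bus BusRdX; mem=10
  op15 P0: store L2 := 22 → M/I/I on L2; bus (none); mem=40
  op16 P1: store L3 := 89 → I/M/I on L3; bus BusRdX Flush; mem=54
  op17 P1: store L2 := 49 → I/M/I on L2; bus BusRdX Flush; mem=22
  op18 P2: load  L2 → I/S/S on L2; bus BusRd Flush; mem=49
  op19 P0: store L3 := 59 → M/I/I on L3; bus BusRdX Flush; mem=89
  op20 P0: store L0 := 25 → M/I/I on L0; bus (none); mem=80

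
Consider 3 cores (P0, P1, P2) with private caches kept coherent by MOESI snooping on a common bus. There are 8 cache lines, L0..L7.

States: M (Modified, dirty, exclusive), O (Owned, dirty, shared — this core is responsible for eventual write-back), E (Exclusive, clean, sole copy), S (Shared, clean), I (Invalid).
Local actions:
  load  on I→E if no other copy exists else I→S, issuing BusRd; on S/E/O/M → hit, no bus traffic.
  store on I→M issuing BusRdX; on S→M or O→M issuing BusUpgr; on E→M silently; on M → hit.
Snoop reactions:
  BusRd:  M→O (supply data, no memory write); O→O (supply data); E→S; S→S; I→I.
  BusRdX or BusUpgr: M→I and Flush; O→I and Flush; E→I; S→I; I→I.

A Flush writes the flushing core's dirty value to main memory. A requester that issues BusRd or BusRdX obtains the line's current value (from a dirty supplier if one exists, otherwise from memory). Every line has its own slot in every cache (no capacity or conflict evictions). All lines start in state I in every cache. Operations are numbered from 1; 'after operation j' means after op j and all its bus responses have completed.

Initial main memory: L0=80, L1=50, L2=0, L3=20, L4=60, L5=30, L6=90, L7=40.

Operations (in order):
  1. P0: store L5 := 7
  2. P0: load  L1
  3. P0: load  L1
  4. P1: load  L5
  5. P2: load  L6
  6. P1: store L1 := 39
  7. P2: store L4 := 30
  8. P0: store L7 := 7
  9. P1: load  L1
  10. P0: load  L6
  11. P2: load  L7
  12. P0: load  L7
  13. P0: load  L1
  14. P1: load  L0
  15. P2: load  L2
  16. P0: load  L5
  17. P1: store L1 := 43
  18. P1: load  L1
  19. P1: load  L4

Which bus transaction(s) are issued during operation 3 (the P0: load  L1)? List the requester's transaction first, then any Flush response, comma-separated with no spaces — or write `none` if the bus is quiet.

bus = none

  op1 P0: store L5 := 7 → M/I/I on L5; bus BusRdX; mem=30
  op2 P0: load  L1 → E/I/I on L1; bus BusRd; mem=50
  op3 P0: load  L1 → E/I/I on L1; bus (none); mem=50
  op4 P1: load  L5 → O/S/I on L5; bus BusRd; mem=30
  op5 P2: load  L6 → I/I/E on L6; bus BusRd; mem=90
  op6 P1: store L1 := 39 → I/M/I on L1; bus BusRdX; mem=50
  op7 P2: store L4 := 30 → I/I/M on L4; bus BusRdX; mem=60
  op8 P0: store L7 := 7 → M/I/I on L7; bus BusRdX; mem=40
  op9 P1: load  L1 → I/M/I on L1; bus (none); mem=50
  op10 P0: load  L6 → S/I/S on L6; bus BusRd; mem=90
  op11 P2: load  L7 → O/I/S on L7; bus BusRd; mem=40
  op12 P0: load  L7 → O/I/S on L7; bus (none); mem=40
  op13 P0: load  L1 → S/O/I on L1; bus BusRd; mem=50
  op14 P1: load  L0 → I/E/I on L0; bus BusRd; mem=80
  op15 P2: load  L2 → I/I/E on L2; bus BusRd; mem=0
  op16 P0: load  L5 → O/S/I on L5; bus (none); mem=30
  op17 P1: store L1 := 43 → I/M/I on L1; bus BusUpgr; mem=50
  op18 P1: load  L1 → I/M/I on L1; bus (none); mem=50
  op19 P1: load  L4 → I/S/O on L4; bus BusRd; mem=60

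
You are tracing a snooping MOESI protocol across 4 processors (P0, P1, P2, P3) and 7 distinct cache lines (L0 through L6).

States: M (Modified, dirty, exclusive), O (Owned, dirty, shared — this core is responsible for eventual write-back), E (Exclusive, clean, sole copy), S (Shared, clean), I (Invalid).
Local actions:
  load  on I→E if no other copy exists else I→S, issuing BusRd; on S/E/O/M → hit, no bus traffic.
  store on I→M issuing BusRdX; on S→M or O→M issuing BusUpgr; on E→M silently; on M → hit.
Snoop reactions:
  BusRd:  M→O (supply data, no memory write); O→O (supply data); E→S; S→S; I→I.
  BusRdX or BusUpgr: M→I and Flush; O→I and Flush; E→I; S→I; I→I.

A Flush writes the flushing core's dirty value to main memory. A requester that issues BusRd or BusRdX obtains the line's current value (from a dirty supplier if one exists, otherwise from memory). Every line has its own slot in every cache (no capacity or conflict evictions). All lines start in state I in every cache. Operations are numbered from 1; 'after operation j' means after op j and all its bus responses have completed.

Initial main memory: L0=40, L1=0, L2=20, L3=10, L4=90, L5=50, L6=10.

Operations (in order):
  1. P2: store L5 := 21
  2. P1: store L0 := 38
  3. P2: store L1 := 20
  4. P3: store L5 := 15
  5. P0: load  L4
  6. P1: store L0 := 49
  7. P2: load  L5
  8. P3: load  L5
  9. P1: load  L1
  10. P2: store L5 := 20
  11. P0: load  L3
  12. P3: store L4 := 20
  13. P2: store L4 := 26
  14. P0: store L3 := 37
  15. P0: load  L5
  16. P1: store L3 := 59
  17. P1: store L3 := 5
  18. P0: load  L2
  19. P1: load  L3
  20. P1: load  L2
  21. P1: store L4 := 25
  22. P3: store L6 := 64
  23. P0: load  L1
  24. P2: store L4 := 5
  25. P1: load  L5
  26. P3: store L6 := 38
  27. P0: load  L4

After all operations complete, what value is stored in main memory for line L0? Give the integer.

1. P2: store L5 := 21  bus=[BusRdX]  L5: P0=I P1=I P2=M P3=I  mem[L5]=50
2. P1: store L0 := 38  bus=[BusRdX]  L0: P0=I P1=M P2=I P3=I  mem[L0]=40
3. P2: store L1 := 20  bus=[BusRdX]  L1: P0=I P1=I P2=M P3=I  mem[L1]=0
4. P3: store L5 := 15  bus=[BusRdX,Flush]  L5: P0=I P1=I P2=I P3=M  mem[L5]=21
5. P0: load  L4  bus=[BusRd]  L4: P0=E P1=I P2=I P3=I  mem[L4]=90
6. P1: store L0 := 49  bus=[-]  L0: P0=I P1=M P2=I P3=I  mem[L0]=40
7. P2: load  L5  bus=[BusRd]  L5: P0=I P1=I P2=S P3=O  mem[L5]=21
8. P3: load  L5  bus=[-]  L5: P0=I P1=I P2=S P3=O  mem[L5]=21
9. P1: load  L1  bus=[BusRd]  L1: P0=I P1=S P2=O P3=I  mem[L1]=0
10. P2: store L5 := 20  bus=[BusUpgr,Flush]  L5: P0=I P1=I P2=M P3=I  mem[L5]=15
11. P0: load  L3  bus=[BusRd]  L3: P0=E P1=I P2=I P3=I  mem[L3]=10
12. P3: store L4 := 20  bus=[BusRdX]  L4: P0=I P1=I P2=I P3=M  mem[L4]=90
13. P2: store L4 := 26  bus=[BusRdX,Flush]  L4: P0=I P1=I P2=M P3=I  mem[L4]=20
14. P0: store L3 := 37  bus=[-]  L3: P0=M P1=I P2=I P3=I  mem[L3]=10
15. P0: load  L5  bus=[BusRd]  L5: P0=S P1=I P2=O P3=I  mem[L5]=15
16. P1: store L3 := 59  bus=[BusRdX,Flush]  L3: P0=I P1=M P2=I P3=I  mem[L3]=37
17. P1: store L3 := 5  bus=[-]  L3: P0=I P1=M P2=I P3=I  mem[L3]=37
18. P0: load  L2  bus=[BusRd]  L2: P0=E P1=I P2=I P3=I  mem[L2]=20
19. P1: load  L3  bus=[-]  L3: P0=I P1=M P2=I P3=I  mem[L3]=37
20. P1: load  L2  bus=[BusRd]  L2: P0=S P1=S P2=I P3=I  mem[L2]=20
21. P1: store L4 := 25  bus=[BusRdX,Flush]  L4: P0=I P1=M P2=I P3=I  mem[L4]=26
22. P3: store L6 := 64  bus=[BusRdX]  L6: P0=I P1=I P2=I P3=M  mem[L6]=10
23. P0: load  L1  bus=[BusRd]  L1: P0=S P1=S P2=O P3=I  mem[L1]=0
24. P2: store L4 := 5  bus=[BusRdX,Flush]  L4: P0=I P1=I P2=M P3=I  mem[L4]=25
25. P1: load  L5  bus=[BusRd]  L5: P0=S P1=S P2=O P3=I  mem[L5]=15
26. P3: store L6 := 38  bus=[-]  L6: P0=I P1=I P2=I P3=M  mem[L6]=10
27. P0: load  L4  bus=[BusRd]  L4: P0=S P1=I P2=O P3=I  mem[L4]=25

memory[L0] = 40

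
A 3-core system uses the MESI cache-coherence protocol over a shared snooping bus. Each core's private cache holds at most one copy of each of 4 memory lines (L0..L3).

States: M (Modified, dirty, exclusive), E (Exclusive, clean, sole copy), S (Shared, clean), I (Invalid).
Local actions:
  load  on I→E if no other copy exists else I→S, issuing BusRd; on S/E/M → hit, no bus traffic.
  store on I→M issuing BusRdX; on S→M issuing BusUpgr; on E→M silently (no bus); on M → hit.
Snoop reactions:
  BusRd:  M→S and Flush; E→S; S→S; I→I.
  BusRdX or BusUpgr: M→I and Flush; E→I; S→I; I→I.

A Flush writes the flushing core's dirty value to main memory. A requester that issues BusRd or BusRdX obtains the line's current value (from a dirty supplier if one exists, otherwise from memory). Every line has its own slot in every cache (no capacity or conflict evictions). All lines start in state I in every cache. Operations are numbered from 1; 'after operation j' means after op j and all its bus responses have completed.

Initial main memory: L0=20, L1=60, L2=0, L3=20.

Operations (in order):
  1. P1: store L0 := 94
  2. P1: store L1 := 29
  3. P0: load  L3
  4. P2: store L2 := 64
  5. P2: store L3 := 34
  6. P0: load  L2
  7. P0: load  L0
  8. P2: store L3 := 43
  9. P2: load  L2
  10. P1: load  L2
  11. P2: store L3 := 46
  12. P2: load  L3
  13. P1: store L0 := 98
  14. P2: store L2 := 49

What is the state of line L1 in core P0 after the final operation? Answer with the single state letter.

1. P1: store L0 := 94  bus=[BusRdX]  L0: P0=I P1=M P2=I  mem[L0]=20
2. P1: store L1 := 29  bus=[BusRdX]  L1: P0=I P1=M P2=I  mem[L1]=60
3. P0: load  L3  bus=[BusRd]  L3: P0=E P1=I P2=I  mem[L3]=20
4. P2: store L2 := 64  bus=[BusRdX]  L2: P0=I P1=I P2=M  mem[L2]=0
5. P2: store L3 := 34  bus=[BusRdX]  L3: P0=I P1=I P2=M  mem[L3]=20
6. P0: load  L2  bus=[BusRd,Flush]  L2: P0=S P1=I P2=S  mem[L2]=64
7. P0: load  L0  bus=[BusRd,Flush]  L0: P0=S P1=S P2=I  mem[L0]=94
8. P2: store L3 := 43  bus=[-]  L3: P0=I P1=I P2=M  mem[L3]=20
9. P2: load  L2  bus=[-]  L2: P0=S P1=I P2=S  mem[L2]=64
10. P1: load  L2  bus=[BusRd]  L2: P0=S P1=S P2=S  mem[L2]=64
11. P2: store L3 := 46  bus=[-]  L3: P0=I P1=I P2=M  mem[L3]=20
12. P2: load  L3  bus=[-]  L3: P0=I P1=I P2=M  mem[L3]=20
13. P1: store L0 := 98  bus=[BusUpgr]  L0: P0=I P1=M P2=I  mem[L0]=94
14. P2: store L2 := 49  bus=[BusUpgr]  L2: P0=I P1=I P2=M  mem[L2]=64

state = I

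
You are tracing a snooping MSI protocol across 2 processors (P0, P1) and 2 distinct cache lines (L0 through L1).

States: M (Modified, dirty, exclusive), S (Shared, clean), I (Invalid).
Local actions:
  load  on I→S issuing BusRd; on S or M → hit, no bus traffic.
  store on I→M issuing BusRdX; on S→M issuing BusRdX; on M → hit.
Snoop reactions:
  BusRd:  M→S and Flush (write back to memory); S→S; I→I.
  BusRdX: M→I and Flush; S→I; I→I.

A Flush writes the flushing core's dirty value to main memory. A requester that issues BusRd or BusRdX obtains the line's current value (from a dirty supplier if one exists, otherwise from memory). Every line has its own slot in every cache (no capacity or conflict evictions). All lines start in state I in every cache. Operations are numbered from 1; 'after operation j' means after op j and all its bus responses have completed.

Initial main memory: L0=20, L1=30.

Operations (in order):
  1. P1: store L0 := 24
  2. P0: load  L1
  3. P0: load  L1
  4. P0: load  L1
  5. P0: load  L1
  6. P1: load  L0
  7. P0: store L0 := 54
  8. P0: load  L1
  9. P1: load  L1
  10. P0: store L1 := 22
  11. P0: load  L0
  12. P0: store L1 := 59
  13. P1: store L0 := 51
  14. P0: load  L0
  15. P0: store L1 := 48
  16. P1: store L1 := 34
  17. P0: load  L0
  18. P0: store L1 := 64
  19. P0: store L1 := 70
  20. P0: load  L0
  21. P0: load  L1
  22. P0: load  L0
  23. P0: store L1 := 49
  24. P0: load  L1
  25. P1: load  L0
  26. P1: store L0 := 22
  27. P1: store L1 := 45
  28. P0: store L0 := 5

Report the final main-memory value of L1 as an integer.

  op1 P1: store L0 := 24 → I/M on L0; bus BusRdX; mem=20
  op2 P0: load  L1 → S/I on L1; bus BusRd; mem=30
  op3 P0: load  L1 → S/I on L1; bus (none); mem=30
  op4 P0: load  L1 → S/I on L1; bus (none); mem=30
  op5 P0: load  L1 → S/I on L1; bus (none); mem=30
  op6 P1: load  L0 → I/M on L0; bus (none); mem=20
  op7 P0: store L0 := 54 → M/I on L0; bus BusRdX Flush; mem=24
  op8 P0: load  L1 → S/I on L1; bus (none); mem=30
  op9 P1: load  L1 → S/S on L1; bus BusRd; mem=30
  op10 P0: store L1 := 22 → M/I on L1; bus BusRdX; mem=30
  op11 P0: load  L0 → M/I on L0; bus (none); mem=24
  op12 P0: store L1 := 59 → M/I on L1; bus (none); mem=30
  op13 P1: store L0 := 51 → I/M on L0; bus BusRdX Flush; mem=54
  op14 P0: load  L0 → S/S on L0; bus BusRd Flush; mem=51
  op15 P0: store L1 := 48 → M/I on L1; bus (none); mem=30
  op16 P1: store L1 := 34 → I/M on L1; bus BusRdX Flush; mem=48
  op17 P0: load  L0 → S/S on L0; bus (none); mem=51
  op18 P0: store L1 := 64 → M/I on L1; bus BusRdX Flush; mem=34
  op19 P0: store L1 := 70 → M/I on L1; bus (none); mem=34
  op20 P0: load  L0 → S/S on L0; bus (none); mem=51
  op21 P0: load  L1 → M/I on L1; bus (none); mem=34
  op22 P0: load  L0 → S/S on L0; bus (none); mem=51
  op23 P0: store L1 := 49 → M/I on L1; bus (none); mem=34
  op24 P0: load  L1 → M/I on L1; bus (none); mem=34
  op25 P1: load  L0 → S/S on L0; bus (none); mem=51
  op26 P1: store L0 := 22 → I/M on L0; bus BusRdX; mem=51
  op27 P1: store L1 := 45 → I/M on L1; bus BusRdX Flush; mem=49
  op28 P0: store L0 := 5 → M/I on L0; bus BusRdX Flush; mem=22

memory[L1] = 49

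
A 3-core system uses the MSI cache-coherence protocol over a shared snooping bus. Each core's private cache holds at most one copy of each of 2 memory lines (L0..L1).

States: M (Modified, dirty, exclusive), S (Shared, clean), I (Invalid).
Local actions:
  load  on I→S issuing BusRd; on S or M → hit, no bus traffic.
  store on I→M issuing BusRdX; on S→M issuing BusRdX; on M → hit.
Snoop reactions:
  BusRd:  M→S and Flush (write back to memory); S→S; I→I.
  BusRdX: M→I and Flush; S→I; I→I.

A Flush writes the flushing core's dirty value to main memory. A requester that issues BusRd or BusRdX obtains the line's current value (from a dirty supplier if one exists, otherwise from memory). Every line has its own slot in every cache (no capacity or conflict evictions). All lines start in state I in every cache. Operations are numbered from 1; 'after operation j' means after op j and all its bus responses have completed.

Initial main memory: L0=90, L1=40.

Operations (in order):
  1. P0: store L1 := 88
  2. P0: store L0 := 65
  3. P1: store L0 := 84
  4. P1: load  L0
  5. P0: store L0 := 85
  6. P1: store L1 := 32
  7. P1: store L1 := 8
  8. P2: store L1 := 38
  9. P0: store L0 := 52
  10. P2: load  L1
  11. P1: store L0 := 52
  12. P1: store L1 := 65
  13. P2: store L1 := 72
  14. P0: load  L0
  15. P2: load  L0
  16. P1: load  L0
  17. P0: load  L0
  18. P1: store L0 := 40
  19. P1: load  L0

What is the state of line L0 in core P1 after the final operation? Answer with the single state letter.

state = M

step 1: P0: store L1 := 88  ⟶  MII  (L1)  txn=BusRdX  M[L1]=40
step 2: P0: store L0 := 65  ⟶  MII  (L0)  txn=BusRdX  M[L0]=90
step 3: P1: store L0 := 84  ⟶  IMI  (L0)  txn=BusRdX+Flush  M[L0]=65
step 4: P1: load  L0  ⟶  IMI  (L0)  txn=∅  M[L0]=65
step 5: P0: store L0 := 85  ⟶  MII  (L0)  txn=BusRdX+Flush  M[L0]=84
step 6: P1: store L1 := 32  ⟶  IMI  (L1)  txn=BusRdX+Flush  M[L1]=88
step 7: P1: store L1 := 8  ⟶  IMI  (L1)  txn=∅  M[L1]=88
step 8: P2: store L1 := 38  ⟶  IIM  (L1)  txn=BusRdX+Flush  M[L1]=8
step 9: P0: store L0 := 52  ⟶  MII  (L0)  txn=∅  M[L0]=84
step 10: P2: load  L1  ⟶  IIM  (L1)  txn=∅  M[L1]=8
step 11: P1: store L0 := 52  ⟶  IMI  (L0)  txn=BusRdX+Flush  M[L0]=52
step 12: P1: store L1 := 65  ⟶  IMI  (L1)  txn=BusRdX+Flush  M[L1]=38
step 13: P2: store L1 := 72  ⟶  IIM  (L1)  txn=BusRdX+Flush  M[L1]=65
step 14: P0: load  L0  ⟶  SSI  (L0)  txn=BusRd+Flush  M[L0]=52
step 15: P2: load  L0  ⟶  SSS  (L0)  txn=BusRd  M[L0]=52
step 16: P1: load  L0  ⟶  SSS  (L0)  txn=∅  M[L0]=52
step 17: P0: load  L0  ⟶  SSS  (L0)  txn=∅  M[L0]=52
step 18: P1: store L0 := 40  ⟶  IMI  (L0)  txn=BusRdX  M[L0]=52
step 19: P1: load  L0  ⟶  IMI  (L0)  txn=∅  M[L0]=52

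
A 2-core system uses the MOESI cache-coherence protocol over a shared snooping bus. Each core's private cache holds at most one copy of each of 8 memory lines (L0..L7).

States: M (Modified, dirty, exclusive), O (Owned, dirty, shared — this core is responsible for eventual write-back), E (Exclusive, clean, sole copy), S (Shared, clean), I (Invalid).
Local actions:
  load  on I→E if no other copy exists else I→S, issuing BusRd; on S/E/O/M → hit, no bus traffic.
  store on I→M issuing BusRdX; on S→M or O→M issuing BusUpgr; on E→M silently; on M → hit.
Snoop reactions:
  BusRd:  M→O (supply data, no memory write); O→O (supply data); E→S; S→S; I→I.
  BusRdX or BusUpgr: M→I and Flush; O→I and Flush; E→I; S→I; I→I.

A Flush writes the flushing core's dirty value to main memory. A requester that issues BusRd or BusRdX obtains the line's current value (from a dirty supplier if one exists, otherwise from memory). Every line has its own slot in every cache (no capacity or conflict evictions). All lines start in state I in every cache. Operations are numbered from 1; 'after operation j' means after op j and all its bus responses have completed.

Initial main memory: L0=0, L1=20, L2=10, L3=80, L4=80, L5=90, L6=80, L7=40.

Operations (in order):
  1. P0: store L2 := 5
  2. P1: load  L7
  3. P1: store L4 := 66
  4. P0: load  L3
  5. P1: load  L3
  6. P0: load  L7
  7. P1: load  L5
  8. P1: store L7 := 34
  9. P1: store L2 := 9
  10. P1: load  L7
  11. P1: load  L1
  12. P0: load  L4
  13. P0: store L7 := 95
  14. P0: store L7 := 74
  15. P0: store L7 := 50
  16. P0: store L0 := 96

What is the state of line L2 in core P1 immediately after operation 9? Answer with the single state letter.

state = M

1. P0: store L2 := 5  bus=[BusRdX]  L2: P0=M P1=I  mem[L2]=10
2. P1: load  L7  bus=[BusRd]  L7: P0=I P1=E  mem[L7]=40
3. P1: store L4 := 66  bus=[BusRdX]  L4: P0=I P1=M  mem[L4]=80
4. P0: load  L3  bus=[BusRd]  L3: P0=E P1=I  mem[L3]=80
5. P1: load  L3  bus=[BusRd]  L3: P0=S P1=S  mem[L3]=80
6. P0: load  L7  bus=[BusRd]  L7: P0=S P1=S  mem[L7]=40
7. P1: load  L5  bus=[BusRd]  L5: P0=I P1=E  mem[L5]=90
8. P1: store L7 := 34  bus=[BusUpgr]  L7: P0=I P1=M  mem[L7]=40
9. P1: store L2 := 9  bus=[BusRdX,Flush]  L2: P0=I P1=M  mem[L2]=5
10. P1: load  L7  bus=[-]  L7: P0=I P1=M  mem[L7]=40
11. P1: load  L1  bus=[BusRd]  L1: P0=I P1=E  mem[L1]=20
12. P0: load  L4  bus=[BusRd]  L4: P0=S P1=O  mem[L4]=80
13. P0: store L7 := 95  bus=[BusRdX,Flush]  L7: P0=M P1=I  mem[L7]=34
14. P0: store L7 := 74  bus=[-]  L7: P0=M P1=I  mem[L7]=34
15. P0: store L7 := 50  bus=[-]  L7: P0=M P1=I  mem[L7]=34
16. P0: store L0 := 96  bus=[BusRdX]  L0: P0=M P1=I  mem[L0]=0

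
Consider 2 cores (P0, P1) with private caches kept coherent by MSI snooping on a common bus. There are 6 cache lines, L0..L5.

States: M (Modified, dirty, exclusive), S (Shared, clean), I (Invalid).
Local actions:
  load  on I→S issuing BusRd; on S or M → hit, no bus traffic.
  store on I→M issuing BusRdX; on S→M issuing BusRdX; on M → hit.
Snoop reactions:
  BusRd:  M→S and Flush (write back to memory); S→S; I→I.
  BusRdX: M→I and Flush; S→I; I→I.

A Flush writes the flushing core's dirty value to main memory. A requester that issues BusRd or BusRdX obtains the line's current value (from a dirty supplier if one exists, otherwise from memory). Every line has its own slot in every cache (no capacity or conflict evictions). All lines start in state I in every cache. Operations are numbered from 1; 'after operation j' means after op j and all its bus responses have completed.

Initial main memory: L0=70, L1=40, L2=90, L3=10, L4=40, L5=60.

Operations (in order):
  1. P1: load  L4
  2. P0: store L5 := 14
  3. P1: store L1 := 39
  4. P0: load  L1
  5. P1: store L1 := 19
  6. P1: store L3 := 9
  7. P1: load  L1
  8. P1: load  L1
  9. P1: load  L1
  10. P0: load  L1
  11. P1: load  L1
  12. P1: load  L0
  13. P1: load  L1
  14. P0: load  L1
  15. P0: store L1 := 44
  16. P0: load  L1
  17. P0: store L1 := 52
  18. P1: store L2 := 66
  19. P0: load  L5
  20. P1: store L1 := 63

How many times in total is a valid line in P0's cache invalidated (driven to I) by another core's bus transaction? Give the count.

step 1: P1: load  L4  ⟶  IS  (L4)  txn=BusRd  M[L4]=40
step 2: P0: store L5 := 14  ⟶  MI  (L5)  txn=BusRdX  M[L5]=60
step 3: P1: store L1 := 39  ⟶  IM  (L1)  txn=BusRdX  M[L1]=40
step 4: P0: load  L1  ⟶  SS  (L1)  txn=BusRd+Flush  M[L1]=39
step 5: P1: store L1 := 19  ⟶  IM  (L1)  txn=BusRdX  M[L1]=39
step 6: P1: store L3 := 9  ⟶  IM  (L3)  txn=BusRdX  M[L3]=10
step 7: P1: load  L1  ⟶  IM  (L1)  txn=∅  M[L1]=39
step 8: P1: load  L1  ⟶  IM  (L1)  txn=∅  M[L1]=39
step 9: P1: load  L1  ⟶  IM  (L1)  txn=∅  M[L1]=39
step 10: P0: load  L1  ⟶  SS  (L1)  txn=BusRd+Flush  M[L1]=19
step 11: P1: load  L1  ⟶  SS  (L1)  txn=∅  M[L1]=19
step 12: P1: load  L0  ⟶  IS  (L0)  txn=BusRd  M[L0]=70
step 13: P1: load  L1  ⟶  SS  (L1)  txn=∅  M[L1]=19
step 14: P0: load  L1  ⟶  SS  (L1)  txn=∅  M[L1]=19
step 15: P0: store L1 := 44  ⟶  MI  (L1)  txn=BusRdX  M[L1]=19
step 16: P0: load  L1  ⟶  MI  (L1)  txn=∅  M[L1]=19
step 17: P0: store L1 := 52  ⟶  MI  (L1)  txn=∅  M[L1]=19
step 18: P1: store L2 := 66  ⟶  IM  (L2)  txn=BusRdX  M[L2]=90
step 19: P0: load  L5  ⟶  MI  (L5)  txn=∅  M[L5]=60
step 20: P1: store L1 := 63  ⟶  IM  (L1)  txn=BusRdX+Flush  M[L1]=52

invalidations = 2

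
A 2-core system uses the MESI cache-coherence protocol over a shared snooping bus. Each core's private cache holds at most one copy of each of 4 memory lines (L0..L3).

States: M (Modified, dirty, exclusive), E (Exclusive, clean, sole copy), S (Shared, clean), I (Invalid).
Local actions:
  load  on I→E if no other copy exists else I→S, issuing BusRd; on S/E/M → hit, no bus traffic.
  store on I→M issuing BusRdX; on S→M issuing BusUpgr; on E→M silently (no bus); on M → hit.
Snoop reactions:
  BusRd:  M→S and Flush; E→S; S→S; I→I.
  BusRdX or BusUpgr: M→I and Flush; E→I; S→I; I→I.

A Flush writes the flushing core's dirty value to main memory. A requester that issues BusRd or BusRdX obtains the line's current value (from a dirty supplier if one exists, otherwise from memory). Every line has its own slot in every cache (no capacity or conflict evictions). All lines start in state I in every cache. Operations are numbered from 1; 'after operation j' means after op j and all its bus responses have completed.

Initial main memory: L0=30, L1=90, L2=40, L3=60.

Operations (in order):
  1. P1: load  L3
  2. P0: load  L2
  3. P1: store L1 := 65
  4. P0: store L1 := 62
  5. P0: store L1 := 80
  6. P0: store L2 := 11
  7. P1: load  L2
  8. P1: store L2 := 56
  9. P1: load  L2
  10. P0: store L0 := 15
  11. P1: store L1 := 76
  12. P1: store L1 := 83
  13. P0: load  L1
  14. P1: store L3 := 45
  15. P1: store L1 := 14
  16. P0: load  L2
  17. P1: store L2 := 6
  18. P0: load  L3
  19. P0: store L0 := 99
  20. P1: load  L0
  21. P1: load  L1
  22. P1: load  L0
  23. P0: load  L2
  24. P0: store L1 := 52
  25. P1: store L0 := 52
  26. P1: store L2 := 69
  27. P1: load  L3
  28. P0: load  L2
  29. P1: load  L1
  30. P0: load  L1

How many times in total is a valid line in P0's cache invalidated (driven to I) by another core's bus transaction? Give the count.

step 1: P1: load  L3  ⟶  IE  (L3)  txn=BusRd  M[L3]=60
step 2: P0: load  L2  ⟶  EI  (L2)  txn=BusRd  M[L2]=40
step 3: P1: store L1 := 65  ⟶  IM  (L1)  txn=BusRdX  M[L1]=90
step 4: P0: store L1 := 62  ⟶  MI  (L1)  txn=BusRdX+Flush  M[L1]=65
step 5: P0: store L1 := 80  ⟶  MI  (L1)  txn=∅  M[L1]=65
step 6: P0: store L2 := 11  ⟶  MI  (L2)  txn=∅  M[L2]=40
step 7: P1: load  L2  ⟶  SS  (L2)  txn=BusRd+Flush  M[L2]=11
step 8: P1: store L2 := 56  ⟶  IM  (L2)  txn=BusUpgr  M[L2]=11
step 9: P1: load  L2  ⟶  IM  (L2)  txn=∅  M[L2]=11
step 10: P0: store L0 := 15  ⟶  MI  (L0)  txn=BusRdX  M[L0]=30
step 11: P1: store L1 := 76  ⟶  IM  (L1)  txn=BusRdX+Flush  M[L1]=80
step 12: P1: store L1 := 83  ⟶  IM  (L1)  txn=∅  M[L1]=80
step 13: P0: load  L1  ⟶  SS  (L1)  txn=BusRd+Flush  M[L1]=83
step 14: P1: store L3 := 45  ⟶  IM  (L3)  txn=∅  M[L3]=60
step 15: P1: store L1 := 14  ⟶  IM  (L1)  txn=BusUpgr  M[L1]=83
step 16: P0: load  L2  ⟶  SS  (L2)  txn=BusRd+Flush  M[L2]=56
step 17: P1: store L2 := 6  ⟶  IM  (L2)  txn=BusUpgr  M[L2]=56
step 18: P0: load  L3  ⟶  SS  (L3)  txn=BusRd+Flush  M[L3]=45
step 19: P0: store L0 := 99  ⟶  MI  (L0)  txn=∅  M[L0]=30
step 20: P1: load  L0  ⟶  SS  (L0)  txn=BusRd+Flush  M[L0]=99
step 21: P1: load  L1  ⟶  IM  (L1)  txn=∅  M[L1]=83
step 22: P1: load  L0  ⟶  SS  (L0)  txn=∅  M[L0]=99
step 23: P0: load  L2  ⟶  SS  (L2)  txn=BusRd+Flush  M[L2]=6
step 24: P0: store L1 := 52  ⟶  MI  (L1)  txn=BusRdX+Flush  M[L1]=14
step 25: P1: store L0 := 52  ⟶  IM  (L0)  txn=BusUpgr  M[L0]=99
step 26: P1: store L2 := 69  ⟶  IM  (L2)  txn=BusUpgr  M[L2]=6
step 27: P1: load  L3  ⟶  SS  (L3)  txn=∅  M[L3]=45
step 28: P0: load  L2  ⟶  SS  (L2)  txn=BusRd+Flush  M[L2]=69
step 29: P1: load  L1  ⟶  SS  (L1)  txn=BusRd+Flush  M[L1]=52
step 30: P0: load  L1  ⟶  SS  (L1)  txn=∅  M[L1]=52

invalidations = 6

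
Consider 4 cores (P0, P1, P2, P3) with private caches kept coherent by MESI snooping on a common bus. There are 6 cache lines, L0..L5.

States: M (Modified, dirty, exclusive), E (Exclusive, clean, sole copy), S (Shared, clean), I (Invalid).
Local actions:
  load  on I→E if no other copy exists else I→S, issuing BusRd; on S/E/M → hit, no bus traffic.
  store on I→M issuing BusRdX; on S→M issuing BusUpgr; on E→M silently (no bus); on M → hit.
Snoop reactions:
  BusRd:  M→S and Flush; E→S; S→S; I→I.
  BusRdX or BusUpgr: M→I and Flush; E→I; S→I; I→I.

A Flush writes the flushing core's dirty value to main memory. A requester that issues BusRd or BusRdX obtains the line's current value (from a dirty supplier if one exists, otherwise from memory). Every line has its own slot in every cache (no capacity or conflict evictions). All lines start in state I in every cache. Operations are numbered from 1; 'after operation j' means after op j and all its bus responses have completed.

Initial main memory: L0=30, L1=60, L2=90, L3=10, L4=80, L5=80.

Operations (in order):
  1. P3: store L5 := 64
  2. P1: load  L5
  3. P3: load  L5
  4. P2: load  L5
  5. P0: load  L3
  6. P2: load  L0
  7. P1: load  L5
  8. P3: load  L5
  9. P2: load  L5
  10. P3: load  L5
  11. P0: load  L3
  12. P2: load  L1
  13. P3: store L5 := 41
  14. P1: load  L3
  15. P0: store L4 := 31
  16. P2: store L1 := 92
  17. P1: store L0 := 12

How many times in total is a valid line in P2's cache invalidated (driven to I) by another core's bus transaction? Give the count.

invalidations = 2

[1] P3: store L5 := 64 | P0:I, P1:I, P2:I, P3:M(64) | bus: BusRdX
[2] P1: load  L5 | P0:I, P1:S(64), P2:I, P3:S(64) | bus: BusRd,Flush
[3] P3: load  L5 | P0:I, P1:S(64), P2:I, P3:S(64) | bus: none
[4] P2: load  L5 | P0:I, P1:S(64), P2:S(64), P3:S(64) | bus: BusRd
[5] P0: load  L3 | P0:E(10), P1:I, P2:I, P3:I | bus: BusRd
[6] P2: load  L0 | P0:I, P1:I, P2:E(30), P3:I | bus: BusRd
[7] P1: load  L5 | P0:I, P1:S(64), P2:S(64), P3:S(64) | bus: none
[8] P3: load  L5 | P0:I, P1:S(64), P2:S(64), P3:S(64) | bus: none
[9] P2: load  L5 | P0:I, P1:S(64), P2:S(64), P3:S(64) | bus: none
[10] P3: load  L5 | P0:I, P1:S(64), P2:S(64), P3:S(64) | bus: none
[11] P0: load  L3 | P0:E(10), P1:I, P2:I, P3:I | bus: none
[12] P2: load  L1 | P0:I, P1:I, P2:E(60), P3:I | bus: BusRd
[13] P3: store L5 := 41 | P0:I, P1:I, P2:I, P3:M(41) | bus: BusUpgr
[14] P1: load  L3 | P0:S(10), P1:S(10), P2:I, P3:I | bus: BusRd
[15] P0: store L4 := 31 | P0:M(31), P1:I, P2:I, P3:I | bus: BusRdX
[16] P2: store L1 := 92 | P0:I, P1:I, P2:M(92), P3:I | bus: none
[17] P1: store L0 := 12 | P0:I, P1:M(12), P2:I, P3:I | bus: BusRdX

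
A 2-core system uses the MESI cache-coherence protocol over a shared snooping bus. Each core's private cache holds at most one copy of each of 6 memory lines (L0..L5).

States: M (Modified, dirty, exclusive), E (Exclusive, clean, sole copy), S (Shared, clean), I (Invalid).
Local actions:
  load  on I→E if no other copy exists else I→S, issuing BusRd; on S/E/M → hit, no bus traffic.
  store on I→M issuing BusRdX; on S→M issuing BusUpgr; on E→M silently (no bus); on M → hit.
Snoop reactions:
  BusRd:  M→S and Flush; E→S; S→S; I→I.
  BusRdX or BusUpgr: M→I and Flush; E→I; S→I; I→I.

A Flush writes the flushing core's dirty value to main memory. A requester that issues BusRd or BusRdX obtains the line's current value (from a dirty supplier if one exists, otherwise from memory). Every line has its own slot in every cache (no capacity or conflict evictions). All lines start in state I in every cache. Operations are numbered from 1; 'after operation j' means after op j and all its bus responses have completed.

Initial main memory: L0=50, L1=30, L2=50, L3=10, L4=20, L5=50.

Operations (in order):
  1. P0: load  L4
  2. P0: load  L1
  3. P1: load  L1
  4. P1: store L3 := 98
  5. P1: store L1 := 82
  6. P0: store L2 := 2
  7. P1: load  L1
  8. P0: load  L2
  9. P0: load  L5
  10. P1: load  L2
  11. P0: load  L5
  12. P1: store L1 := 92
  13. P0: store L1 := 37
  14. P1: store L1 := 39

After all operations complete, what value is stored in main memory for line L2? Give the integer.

step 1: P0: load  L4  ⟶  EI  (L4)  txn=BusRd  M[L4]=20
step 2: P0: load  L1  ⟶  EI  (L1)  txn=BusRd  M[L1]=30
step 3: P1: load  L1  ⟶  SS  (L1)  txn=BusRd  M[L1]=30
step 4: P1: store L3 := 98  ⟶  IM  (L3)  txn=BusRdX  M[L3]=10
step 5: P1: store L1 := 82  ⟶  IM  (L1)  txn=BusUpgr  M[L1]=30
step 6: P0: store L2 := 2  ⟶  MI  (L2)  txn=BusRdX  M[L2]=50
step 7: P1: load  L1  ⟶  IM  (L1)  txn=∅  M[L1]=30
step 8: P0: load  L2  ⟶  MI  (L2)  txn=∅  M[L2]=50
step 9: P0: load  L5  ⟶  EI  (L5)  txn=BusRd  M[L5]=50
step 10: P1: load  L2  ⟶  SS  (L2)  txn=BusRd+Flush  M[L2]=2
step 11: P0: load  L5  ⟶  EI  (L5)  txn=∅  M[L5]=50
step 12: P1: store L1 := 92  ⟶  IM  (L1)  txn=∅  M[L1]=30
step 13: P0: store L1 := 37  ⟶  MI  (L1)  txn=BusRdX+Flush  M[L1]=92
step 14: P1: store L1 := 39  ⟶  IM  (L1)  txn=BusRdX+Flush  M[L1]=37

memory[L2] = 2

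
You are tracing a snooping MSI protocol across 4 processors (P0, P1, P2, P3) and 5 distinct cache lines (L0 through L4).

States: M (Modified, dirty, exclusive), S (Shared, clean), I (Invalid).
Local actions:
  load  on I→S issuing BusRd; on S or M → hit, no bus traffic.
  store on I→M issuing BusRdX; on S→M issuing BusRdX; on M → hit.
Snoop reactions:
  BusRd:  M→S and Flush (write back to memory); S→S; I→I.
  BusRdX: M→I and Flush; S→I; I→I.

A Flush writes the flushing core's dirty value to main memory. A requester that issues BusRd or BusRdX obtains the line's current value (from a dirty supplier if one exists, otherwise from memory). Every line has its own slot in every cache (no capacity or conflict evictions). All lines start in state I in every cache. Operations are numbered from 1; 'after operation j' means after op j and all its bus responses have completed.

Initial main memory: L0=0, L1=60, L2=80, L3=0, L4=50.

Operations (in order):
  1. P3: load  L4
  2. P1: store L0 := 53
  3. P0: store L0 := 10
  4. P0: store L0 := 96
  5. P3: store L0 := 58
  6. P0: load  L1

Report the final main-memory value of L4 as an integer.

  op1 P3: load  L4 → I/I/I/S on L4; bus BusRd; mem=50
  op2 P1: store L0 := 53 → I/M/I/I on L0; bus BusRdX; mem=0
  op3 P0: store L0 := 10 → M/I/I/I on L0; bus BusRdX Flush; mem=53
  op4 P0: store L0 := 96 → M/I/I/I on L0; bus (none); mem=53
  op5 P3: store L0 := 58 → I/I/I/M on L0; bus BusRdX Flush; mem=96
  op6 P0: load  L1 → S/I/I/I on L1; bus BusRd; mem=60

memory[L4] = 50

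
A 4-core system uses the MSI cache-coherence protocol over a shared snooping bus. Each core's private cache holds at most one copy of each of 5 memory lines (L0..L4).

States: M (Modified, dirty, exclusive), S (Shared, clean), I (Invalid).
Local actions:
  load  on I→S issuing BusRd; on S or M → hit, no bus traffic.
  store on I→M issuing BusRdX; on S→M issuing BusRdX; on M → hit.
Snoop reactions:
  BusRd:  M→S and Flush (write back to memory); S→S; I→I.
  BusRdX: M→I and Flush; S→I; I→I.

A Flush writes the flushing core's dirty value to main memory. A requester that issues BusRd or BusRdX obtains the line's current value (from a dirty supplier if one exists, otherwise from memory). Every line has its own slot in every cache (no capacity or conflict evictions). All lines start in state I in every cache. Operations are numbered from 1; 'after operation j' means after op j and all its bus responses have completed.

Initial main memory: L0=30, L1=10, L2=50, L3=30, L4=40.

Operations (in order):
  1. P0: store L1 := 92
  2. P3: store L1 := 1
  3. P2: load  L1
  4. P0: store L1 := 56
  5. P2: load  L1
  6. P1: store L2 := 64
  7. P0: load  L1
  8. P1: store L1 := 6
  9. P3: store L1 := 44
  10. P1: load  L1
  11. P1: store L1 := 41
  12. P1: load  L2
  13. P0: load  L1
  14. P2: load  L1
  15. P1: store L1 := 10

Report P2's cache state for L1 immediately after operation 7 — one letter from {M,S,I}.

state = S

[1] P0: store L1 := 92 | P0:M(92), P1:I, P2:I, P3:I | bus: BusRdX
[2] P3: store L1 := 1 | P0:I, P1:I, P2:I, P3:M(1) | bus: BusRdX,Flush
[3] P2: load  L1 | P0:I, P1:I, P2:S(1), P3:S(1) | bus: BusRd,Flush
[4] P0: store L1 := 56 | P0:M(56), P1:I, P2:I, P3:I | bus: BusRdX
[5] P2: load  L1 | P0:S(56), P1:I, P2:S(56), P3:I | bus: BusRd,Flush
[6] P1: store L2 := 64 | P0:I, P1:M(64), P2:I, P3:I | bus: BusRdX
[7] P0: load  L1 | P0:S(56), P1:I, P2:S(56), P3:I | bus: none
[8] P1: store L1 := 6 | P0:I, P1:M(6), P2:I, P3:I | bus: BusRdX
[9] P3: store L1 := 44 | P0:I, P1:I, P2:I, P3:M(44) | bus: BusRdX,Flush
[10] P1: load  L1 | P0:I, P1:S(44), P2:I, P3:S(44) | bus: BusRd,Flush
[11] P1: store L1 := 41 | P0:I, P1:M(41), P2:I, P3:I | bus: BusRdX
[12] P1: load  L2 | P0:I, P1:M(64), P2:I, P3:I | bus: none
[13] P0: load  L1 | P0:S(41), P1:S(41), P2:I, P3:I | bus: BusRd,Flush
[14] P2: load  L1 | P0:S(41), P1:S(41), P2:S(41), P3:I | bus: BusRd
[15] P1: store L1 := 10 | P0:I, P1:M(10), P2:I, P3:I | bus: BusRdX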